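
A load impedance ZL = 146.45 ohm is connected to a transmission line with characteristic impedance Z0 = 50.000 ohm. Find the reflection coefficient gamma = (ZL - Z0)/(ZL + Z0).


gamma = (146.45 - 50.000) / (146.45 + 50.000) = 0.4910

0.4910


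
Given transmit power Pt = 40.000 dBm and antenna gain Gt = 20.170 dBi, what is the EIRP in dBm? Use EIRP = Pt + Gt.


EIRP = Pt + Gt = 40.000 + 20.170 = 60.17 dBm

60.17 dBm


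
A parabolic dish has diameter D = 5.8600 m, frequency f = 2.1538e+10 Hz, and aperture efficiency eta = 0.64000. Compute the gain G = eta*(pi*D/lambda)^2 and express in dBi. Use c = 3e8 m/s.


lambda = c / f = 3.0000e+08 / 2.1538e+10 = 0.01392887 m
G_linear = 0.64000 * (pi * 5.8600 / 0.01392887)^2 = 1.118004e+06
G_dBi = 10 * log10(1.118004e+06) = 60.48 dBi

60.48 dBi


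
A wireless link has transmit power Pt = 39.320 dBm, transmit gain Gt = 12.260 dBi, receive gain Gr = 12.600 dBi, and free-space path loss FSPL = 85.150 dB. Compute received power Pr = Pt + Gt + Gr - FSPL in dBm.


Pr = 39.320 + 12.260 + 12.600 - 85.150 = -20.97 dBm

-20.97 dBm


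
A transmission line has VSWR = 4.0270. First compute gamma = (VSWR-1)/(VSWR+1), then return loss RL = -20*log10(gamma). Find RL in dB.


gamma = (4.0270 - 1) / (4.0270 + 1) = 0.6021484
RL = -20 * log10(0.6021484) = 4.406 dB

4.406 dB


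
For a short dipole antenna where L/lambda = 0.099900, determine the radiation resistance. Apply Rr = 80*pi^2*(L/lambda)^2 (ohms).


Rr = 80 * pi^2 * (0.099900)^2 = 80 * 9.869604 * 9.980010e-03 = 7.880 ohm

7.880 ohm


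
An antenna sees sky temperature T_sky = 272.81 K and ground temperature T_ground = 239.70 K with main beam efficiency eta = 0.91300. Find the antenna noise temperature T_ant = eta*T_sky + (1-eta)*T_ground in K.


T_ant = 0.91300 * 272.81 + (1 - 0.91300) * 239.70 = 269.9 K

269.9 K


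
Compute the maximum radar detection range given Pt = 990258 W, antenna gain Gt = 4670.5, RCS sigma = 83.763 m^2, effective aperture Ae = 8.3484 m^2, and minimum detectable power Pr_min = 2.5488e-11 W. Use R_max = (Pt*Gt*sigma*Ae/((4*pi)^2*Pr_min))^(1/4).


R^4 = 990258*4670.5*83.763*8.3484 / ((4*pi)^2 * 2.5488e-11) = 8.035478e+20
R_max = 8.035478e+20^0.25 = 168365 m

168365 m


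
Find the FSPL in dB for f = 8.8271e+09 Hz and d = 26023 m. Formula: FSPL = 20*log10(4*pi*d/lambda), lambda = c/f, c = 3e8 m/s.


lambda = c / f = 3.0000e+08 / 8.8271e+09 = 0.03398625 m
FSPL = 20 * log10(4*pi*26023/0.03398625) = 139.7 dB

139.7 dB


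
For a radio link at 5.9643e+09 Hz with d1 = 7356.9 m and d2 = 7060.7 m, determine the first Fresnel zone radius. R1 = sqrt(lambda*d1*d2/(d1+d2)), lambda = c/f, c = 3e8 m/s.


lambda = c / f = 3.0000e+08 / 5.9643e+09 = 0.05029928 m
R1 = sqrt(0.05029928 * 7356.9 * 7060.7 / (7356.9 + 7060.7)) = 13.46 m

13.46 m


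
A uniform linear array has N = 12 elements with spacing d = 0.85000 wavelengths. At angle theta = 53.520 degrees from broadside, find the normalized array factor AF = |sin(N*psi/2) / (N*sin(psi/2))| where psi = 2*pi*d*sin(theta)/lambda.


psi = 2*pi*0.85000*sin(53.520 deg) = 4.294273 rad
AF = |sin(12*4.294273/2) / (12*sin(4.294273/2))| = 0.05879

0.05879


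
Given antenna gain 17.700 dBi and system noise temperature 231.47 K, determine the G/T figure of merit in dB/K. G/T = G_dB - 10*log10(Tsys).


G/T = 17.700 - 10*log10(231.47) = 17.700 - 23.64495 = -5.945 dB/K

-5.945 dB/K


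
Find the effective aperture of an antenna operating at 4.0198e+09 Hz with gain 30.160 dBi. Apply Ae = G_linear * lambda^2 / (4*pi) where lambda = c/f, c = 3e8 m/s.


lambda = c / f = 3.0000e+08 / 4.0198e+09 = 0.07463058 m
G_linear = 10^(30.160/10) = 1037.528
Ae = G_linear * lambda^2 / (4*pi) = 1037.528 * 0.07463058^2 / (4*pi) = 0.4599 m^2

0.4599 m^2


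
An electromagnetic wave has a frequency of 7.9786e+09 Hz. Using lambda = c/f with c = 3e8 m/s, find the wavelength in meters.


lambda = c / f = 3.0000e+08 / 7.9786e+09 = 0.03760 m

0.03760 m


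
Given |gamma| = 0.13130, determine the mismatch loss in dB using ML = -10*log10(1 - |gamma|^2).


ML = -10 * log10(1 - 0.13130^2) = -10 * log10(0.98276031) = 0.07552 dB

0.07552 dB


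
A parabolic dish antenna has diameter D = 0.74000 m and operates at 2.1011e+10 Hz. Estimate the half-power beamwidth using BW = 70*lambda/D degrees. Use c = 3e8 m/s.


lambda = c / f = 3.0000e+08 / 2.1011e+10 = 0.01427824 m
BW = 70 * 0.01427824 / 0.74000 = 1.351 deg

1.351 deg


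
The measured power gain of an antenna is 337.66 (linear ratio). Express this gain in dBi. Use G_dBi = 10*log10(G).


G_dBi = 10 * log10(337.66) = 25.28 dBi

25.28 dBi


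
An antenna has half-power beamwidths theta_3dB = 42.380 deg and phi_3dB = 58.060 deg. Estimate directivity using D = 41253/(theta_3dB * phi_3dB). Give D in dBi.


D_linear = 41253 / (42.380 * 58.060) = 16.76554
D_dBi = 10 * log10(16.76554) = 12.24 dBi

12.24 dBi


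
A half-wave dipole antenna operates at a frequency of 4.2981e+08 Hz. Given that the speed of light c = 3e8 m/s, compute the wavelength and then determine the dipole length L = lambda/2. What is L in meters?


lambda = c / f = 3.0000e+08 / 4.2981e+08 = 0.6979828 m
L = lambda / 2 = 0.6979828 / 2 = 0.3490 m

0.3490 m


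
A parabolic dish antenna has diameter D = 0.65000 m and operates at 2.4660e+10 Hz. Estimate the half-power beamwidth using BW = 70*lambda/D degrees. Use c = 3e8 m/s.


lambda = c / f = 3.0000e+08 / 2.4660e+10 = 0.01216545 m
BW = 70 * 0.01216545 / 0.65000 = 1.310 deg

1.310 deg


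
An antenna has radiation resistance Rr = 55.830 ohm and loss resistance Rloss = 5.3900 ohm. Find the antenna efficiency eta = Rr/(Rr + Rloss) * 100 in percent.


eta = 55.830 / (55.830 + 5.3900) * 100 = 91.20%

91.20%


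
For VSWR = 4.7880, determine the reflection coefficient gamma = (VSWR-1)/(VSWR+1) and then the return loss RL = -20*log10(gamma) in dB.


gamma = (4.7880 - 1) / (4.7880 + 1) = 0.6544575
RL = -20 * log10(0.6544575) = 3.682 dB

3.682 dB


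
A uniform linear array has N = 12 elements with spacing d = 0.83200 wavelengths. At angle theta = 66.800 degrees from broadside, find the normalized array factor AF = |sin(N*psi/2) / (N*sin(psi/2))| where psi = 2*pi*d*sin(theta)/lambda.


psi = 2*pi*0.83200*sin(66.800 deg) = 4.804881 rad
AF = |sin(12*4.804881/2) / (12*sin(4.804881/2))| = 0.06518

0.06518


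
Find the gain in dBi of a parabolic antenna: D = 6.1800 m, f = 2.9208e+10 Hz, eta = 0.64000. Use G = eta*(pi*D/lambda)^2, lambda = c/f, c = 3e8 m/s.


lambda = c / f = 3.0000e+08 / 2.9208e+10 = 0.01027116 m
G_linear = 0.64000 * (pi * 6.1800 / 0.01027116)^2 = 2.286745e+06
G_dBi = 10 * log10(2.286745e+06) = 63.59 dBi

63.59 dBi


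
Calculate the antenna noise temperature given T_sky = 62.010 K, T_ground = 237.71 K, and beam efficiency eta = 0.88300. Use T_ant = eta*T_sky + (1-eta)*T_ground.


T_ant = 0.88300 * 62.010 + (1 - 0.88300) * 237.71 = 82.57 K

82.57 K


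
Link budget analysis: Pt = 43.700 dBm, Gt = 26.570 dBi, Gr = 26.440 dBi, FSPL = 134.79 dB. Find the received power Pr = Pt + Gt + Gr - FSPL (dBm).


Pr = 43.700 + 26.570 + 26.440 - 134.79 = -38.08 dBm

-38.08 dBm


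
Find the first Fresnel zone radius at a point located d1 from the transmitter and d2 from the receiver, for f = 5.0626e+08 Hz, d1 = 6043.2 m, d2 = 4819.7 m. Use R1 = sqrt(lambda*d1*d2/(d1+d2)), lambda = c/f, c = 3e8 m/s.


lambda = c / f = 3.0000e+08 / 5.0626e+08 = 0.5925809 m
R1 = sqrt(0.5925809 * 6043.2 * 4819.7 / (6043.2 + 4819.7)) = 39.86 m

39.86 m


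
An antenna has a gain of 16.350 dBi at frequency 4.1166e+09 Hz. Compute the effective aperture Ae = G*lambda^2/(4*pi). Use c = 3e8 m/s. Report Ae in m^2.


lambda = c / f = 3.0000e+08 / 4.1166e+09 = 0.07287567 m
G_linear = 10^(16.350/10) = 43.15191
Ae = G_linear * lambda^2 / (4*pi) = 43.15191 * 0.07287567^2 / (4*pi) = 0.01824 m^2

0.01824 m^2


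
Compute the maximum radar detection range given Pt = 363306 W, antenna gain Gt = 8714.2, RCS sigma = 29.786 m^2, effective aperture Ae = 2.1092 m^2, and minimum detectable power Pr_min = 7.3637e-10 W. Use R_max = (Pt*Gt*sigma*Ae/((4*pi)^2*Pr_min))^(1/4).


R^4 = 363306*8714.2*29.786*2.1092 / ((4*pi)^2 * 7.3637e-10) = 1.710465e+18
R_max = 1.710465e+18^0.25 = 36164 m

36164 m


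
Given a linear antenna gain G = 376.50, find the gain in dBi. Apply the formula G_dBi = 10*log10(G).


G_dBi = 10 * log10(376.50) = 25.76 dBi

25.76 dBi


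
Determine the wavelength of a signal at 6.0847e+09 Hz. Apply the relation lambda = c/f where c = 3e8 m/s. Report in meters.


lambda = c / f = 3.0000e+08 / 6.0847e+09 = 0.04930 m

0.04930 m


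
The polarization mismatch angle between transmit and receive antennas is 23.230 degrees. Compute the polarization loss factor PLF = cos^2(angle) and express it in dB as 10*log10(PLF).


PLF_linear = cos^2(23.230 deg) = 0.8444304
PLF_dB = 10 * log10(0.8444304) = -0.7344 dB

-0.7344 dB


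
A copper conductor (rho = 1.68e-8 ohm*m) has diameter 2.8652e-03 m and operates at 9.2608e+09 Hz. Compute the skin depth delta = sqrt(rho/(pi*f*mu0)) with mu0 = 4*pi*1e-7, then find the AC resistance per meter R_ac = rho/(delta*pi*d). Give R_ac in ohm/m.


delta = sqrt(1.68e-8 / (pi * 9.2608e+09 * 4*pi*1e-7)) = 6.778764e-07 m
R_ac = 1.68e-8 / (6.778764e-07 * pi * 2.8652e-03) = 2.753 ohm/m

2.753 ohm/m


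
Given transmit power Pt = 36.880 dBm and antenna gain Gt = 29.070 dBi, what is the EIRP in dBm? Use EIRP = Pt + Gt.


EIRP = Pt + Gt = 36.880 + 29.070 = 65.95 dBm

65.95 dBm


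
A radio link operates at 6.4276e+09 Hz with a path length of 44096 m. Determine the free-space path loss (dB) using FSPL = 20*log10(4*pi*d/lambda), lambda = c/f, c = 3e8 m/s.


lambda = c / f = 3.0000e+08 / 6.4276e+09 = 0.04667372 m
FSPL = 20 * log10(4*pi*44096/0.04667372) = 141.5 dB

141.5 dB


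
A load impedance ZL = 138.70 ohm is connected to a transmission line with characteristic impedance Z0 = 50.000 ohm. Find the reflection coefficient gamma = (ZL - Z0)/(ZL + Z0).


gamma = (138.70 - 50.000) / (138.70 + 50.000) = 0.4701

0.4701


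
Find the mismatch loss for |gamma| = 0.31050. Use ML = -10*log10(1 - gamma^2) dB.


ML = -10 * log10(1 - 0.31050^2) = -10 * log10(0.90358975) = 0.4403 dB

0.4403 dB


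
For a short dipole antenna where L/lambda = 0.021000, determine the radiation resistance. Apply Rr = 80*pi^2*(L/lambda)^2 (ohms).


Rr = 80 * pi^2 * (0.021000)^2 = 80 * 9.869604 * 4.410000e-04 = 0.3482 ohm

0.3482 ohm


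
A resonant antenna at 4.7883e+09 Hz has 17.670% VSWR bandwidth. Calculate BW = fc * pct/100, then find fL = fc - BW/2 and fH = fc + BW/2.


BW = 4.7883e+09 * 17.670/100 = 8.460926e+08 Hz
fL = 4.7883e+09 - 8.460926e+08/2 = 4.365e+09 Hz
fH = 4.7883e+09 + 8.460926e+08/2 = 5.211e+09 Hz

BW=8.461e+08 Hz, fL=4.365e+09 Hz, fH=5.211e+09 Hz


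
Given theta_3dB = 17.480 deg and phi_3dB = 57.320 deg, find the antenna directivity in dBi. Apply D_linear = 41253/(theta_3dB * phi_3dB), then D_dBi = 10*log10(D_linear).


D_linear = 41253 / (17.480 * 57.320) = 41.17257
D_dBi = 10 * log10(41.17257) = 16.15 dBi

16.15 dBi


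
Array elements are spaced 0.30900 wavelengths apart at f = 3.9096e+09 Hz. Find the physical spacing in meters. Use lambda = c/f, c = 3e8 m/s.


lambda = c / f = 3.0000e+08 / 3.9096e+09 = 0.07673419 m
d = 0.30900 * 0.07673419 = 0.02371 m

0.02371 m


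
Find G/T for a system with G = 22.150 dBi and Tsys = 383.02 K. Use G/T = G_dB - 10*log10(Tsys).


G/T = 22.150 - 10*log10(383.02) = 22.150 - 25.83221 = -3.682 dB/K

-3.682 dB/K


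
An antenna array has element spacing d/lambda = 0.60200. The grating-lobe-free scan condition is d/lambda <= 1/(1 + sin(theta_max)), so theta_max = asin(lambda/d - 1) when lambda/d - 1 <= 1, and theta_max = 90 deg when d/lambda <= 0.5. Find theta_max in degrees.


lambda/d - 1 = 1/0.60200 - 1 = 0.6611296
theta_max = asin(0.6611296) = 41.39 deg

41.39 deg


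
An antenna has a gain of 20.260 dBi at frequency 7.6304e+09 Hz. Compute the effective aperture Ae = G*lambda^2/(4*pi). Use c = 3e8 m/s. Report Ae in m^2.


lambda = c / f = 3.0000e+08 / 7.6304e+09 = 0.03931642 m
G_linear = 10^(20.260/10) = 106.1696
Ae = G_linear * lambda^2 / (4*pi) = 106.1696 * 0.03931642^2 / (4*pi) = 0.01306 m^2

0.01306 m^2


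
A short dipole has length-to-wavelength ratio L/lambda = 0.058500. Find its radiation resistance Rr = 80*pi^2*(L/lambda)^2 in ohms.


Rr = 80 * pi^2 * (0.058500)^2 = 80 * 9.869604 * 3.422250e-03 = 2.702 ohm

2.702 ohm


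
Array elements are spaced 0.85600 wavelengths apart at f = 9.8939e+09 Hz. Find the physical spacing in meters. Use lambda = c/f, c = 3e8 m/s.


lambda = c / f = 3.0000e+08 / 9.8939e+09 = 0.03032171 m
d = 0.85600 * 0.03032171 = 0.02596 m

0.02596 m


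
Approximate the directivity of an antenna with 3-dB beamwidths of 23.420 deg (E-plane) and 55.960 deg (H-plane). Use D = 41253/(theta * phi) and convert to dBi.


D_linear = 41253 / (23.420 * 55.960) = 31.47683
D_dBi = 10 * log10(31.47683) = 14.98 dBi

14.98 dBi


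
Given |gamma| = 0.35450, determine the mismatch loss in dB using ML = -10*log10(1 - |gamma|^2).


ML = -10 * log10(1 - 0.35450^2) = -10 * log10(0.87432975) = 0.5832 dB

0.5832 dB


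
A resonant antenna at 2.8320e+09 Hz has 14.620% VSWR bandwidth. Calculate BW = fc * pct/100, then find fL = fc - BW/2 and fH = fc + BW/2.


BW = 2.8320e+09 * 14.620/100 = 4.140384e+08 Hz
fL = 2.8320e+09 - 4.140384e+08/2 = 2.625e+09 Hz
fH = 2.8320e+09 + 4.140384e+08/2 = 3.039e+09 Hz

BW=4.140e+08 Hz, fL=2.625e+09 Hz, fH=3.039e+09 Hz


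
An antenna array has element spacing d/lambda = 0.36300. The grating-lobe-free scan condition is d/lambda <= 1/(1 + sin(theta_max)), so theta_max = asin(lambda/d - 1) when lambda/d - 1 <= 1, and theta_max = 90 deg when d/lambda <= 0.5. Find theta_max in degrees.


lambda/d - 1 = 1/0.36300 - 1 = 1.754821 >= 1
d/lambda <= 0.5, so the array can scan to endfire without grating lobes: theta_max = 90 deg

90 deg


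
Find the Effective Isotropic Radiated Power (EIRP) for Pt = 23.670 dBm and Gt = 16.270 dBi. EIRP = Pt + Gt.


EIRP = Pt + Gt = 23.670 + 16.270 = 39.94 dBm

39.94 dBm


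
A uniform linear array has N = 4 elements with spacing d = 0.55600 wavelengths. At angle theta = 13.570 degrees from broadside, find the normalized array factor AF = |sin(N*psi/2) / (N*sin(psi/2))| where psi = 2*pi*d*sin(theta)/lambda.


psi = 2*pi*0.55600*sin(13.570 deg) = 0.8196795 rad
AF = |sin(4*0.8196795/2) / (4*sin(0.8196795/2))| = 0.6259

0.6259


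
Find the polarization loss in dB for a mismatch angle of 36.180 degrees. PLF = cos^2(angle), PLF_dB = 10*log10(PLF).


PLF_linear = cos^2(36.180 deg) = 0.6515176
PLF_dB = 10 * log10(0.6515176) = -1.861 dB

-1.861 dB


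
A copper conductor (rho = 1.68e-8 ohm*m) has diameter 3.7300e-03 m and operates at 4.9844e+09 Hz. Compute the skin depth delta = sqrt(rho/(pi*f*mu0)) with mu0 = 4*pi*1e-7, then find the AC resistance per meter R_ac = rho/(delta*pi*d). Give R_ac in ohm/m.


delta = sqrt(1.68e-8 / (pi * 4.9844e+09 * 4*pi*1e-7)) = 9.239923e-07 m
R_ac = 1.68e-8 / (9.239923e-07 * pi * 3.7300e-03) = 1.552 ohm/m

1.552 ohm/m


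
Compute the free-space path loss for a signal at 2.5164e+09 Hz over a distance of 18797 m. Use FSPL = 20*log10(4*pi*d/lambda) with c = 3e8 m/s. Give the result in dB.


lambda = c / f = 3.0000e+08 / 2.5164e+09 = 0.1192179 m
FSPL = 20 * log10(4*pi*18797/0.1192179) = 125.9 dB

125.9 dB


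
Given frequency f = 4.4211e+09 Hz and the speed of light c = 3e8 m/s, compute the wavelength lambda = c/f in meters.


lambda = c / f = 3.0000e+08 / 4.4211e+09 = 0.06786 m

0.06786 m


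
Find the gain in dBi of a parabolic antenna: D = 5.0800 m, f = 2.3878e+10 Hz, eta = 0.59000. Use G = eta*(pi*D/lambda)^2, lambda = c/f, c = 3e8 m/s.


lambda = c / f = 3.0000e+08 / 2.3878e+10 = 0.01256387 m
G_linear = 0.59000 * (pi * 5.0800 / 0.01256387)^2 = 951989.8
G_dBi = 10 * log10(951989.8) = 59.79 dBi

59.79 dBi


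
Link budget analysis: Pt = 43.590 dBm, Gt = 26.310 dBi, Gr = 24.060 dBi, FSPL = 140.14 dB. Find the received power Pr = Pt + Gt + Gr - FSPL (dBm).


Pr = 43.590 + 26.310 + 24.060 - 140.14 = -46.18 dBm

-46.18 dBm


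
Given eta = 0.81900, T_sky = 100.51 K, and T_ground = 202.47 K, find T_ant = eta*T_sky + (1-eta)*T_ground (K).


T_ant = 0.81900 * 100.51 + (1 - 0.81900) * 202.47 = 119.0 K

119.0 K


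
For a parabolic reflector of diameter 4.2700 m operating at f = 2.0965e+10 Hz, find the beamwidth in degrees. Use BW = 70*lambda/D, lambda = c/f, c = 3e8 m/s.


lambda = c / f = 3.0000e+08 / 2.0965e+10 = 0.01430956 m
BW = 70 * 0.01430956 / 4.2700 = 0.2346 deg

0.2346 deg


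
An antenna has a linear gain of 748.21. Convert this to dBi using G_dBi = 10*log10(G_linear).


G_dBi = 10 * log10(748.21) = 28.74 dBi

28.74 dBi


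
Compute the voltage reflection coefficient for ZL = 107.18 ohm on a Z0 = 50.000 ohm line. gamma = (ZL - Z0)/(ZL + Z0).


gamma = (107.18 - 50.000) / (107.18 + 50.000) = 0.3638

0.3638


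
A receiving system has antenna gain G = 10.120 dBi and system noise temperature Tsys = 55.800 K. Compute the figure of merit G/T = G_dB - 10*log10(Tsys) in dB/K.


G/T = 10.120 - 10*log10(55.800) = 10.120 - 17.46634 = -7.346 dB/K

-7.346 dB/K


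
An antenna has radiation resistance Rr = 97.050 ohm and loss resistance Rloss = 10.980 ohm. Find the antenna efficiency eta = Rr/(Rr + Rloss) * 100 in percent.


eta = 97.050 / (97.050 + 10.980) * 100 = 89.84%

89.84%


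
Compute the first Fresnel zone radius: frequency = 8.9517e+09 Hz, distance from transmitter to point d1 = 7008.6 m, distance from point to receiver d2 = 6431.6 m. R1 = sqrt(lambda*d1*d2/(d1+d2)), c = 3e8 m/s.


lambda = c / f = 3.0000e+08 / 8.9517e+09 = 0.03351319 m
R1 = sqrt(0.03351319 * 7008.6 * 6431.6 / (7008.6 + 6431.6)) = 10.60 m

10.60 m


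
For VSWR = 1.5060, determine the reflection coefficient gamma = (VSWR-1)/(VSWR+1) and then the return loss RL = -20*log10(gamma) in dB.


gamma = (1.5060 - 1) / (1.5060 + 1) = 0.2019154
RL = -20 * log10(0.2019154) = 13.90 dB

13.90 dB


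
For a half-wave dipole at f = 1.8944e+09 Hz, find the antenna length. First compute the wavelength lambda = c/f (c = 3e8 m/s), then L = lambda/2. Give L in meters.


lambda = c / f = 3.0000e+08 / 1.8944e+09 = 0.1583615 m
L = lambda / 2 = 0.1583615 / 2 = 0.07918 m

0.07918 m


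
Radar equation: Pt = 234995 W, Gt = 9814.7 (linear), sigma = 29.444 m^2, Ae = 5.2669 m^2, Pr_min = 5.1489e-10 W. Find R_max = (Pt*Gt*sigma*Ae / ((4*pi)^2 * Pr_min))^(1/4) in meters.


R^4 = 234995*9814.7*29.444*5.2669 / ((4*pi)^2 * 5.1489e-10) = 4.398994e+18
R_max = 4.398994e+18^0.25 = 45797 m

45797 m


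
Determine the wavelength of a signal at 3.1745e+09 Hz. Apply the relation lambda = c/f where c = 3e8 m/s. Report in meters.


lambda = c / f = 3.0000e+08 / 3.1745e+09 = 0.09450 m

0.09450 m


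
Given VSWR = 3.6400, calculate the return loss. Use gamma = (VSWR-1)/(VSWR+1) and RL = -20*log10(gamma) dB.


gamma = (3.6400 - 1) / (3.6400 + 1) = 0.5689655
RL = -20 * log10(0.5689655) = 4.898 dB

4.898 dB


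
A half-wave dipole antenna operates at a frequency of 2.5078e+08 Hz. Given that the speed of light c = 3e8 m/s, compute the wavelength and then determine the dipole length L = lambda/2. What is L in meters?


lambda = c / f = 3.0000e+08 / 2.5078e+08 = 1.196268 m
L = lambda / 2 = 1.196268 / 2 = 0.5981 m

0.5981 m


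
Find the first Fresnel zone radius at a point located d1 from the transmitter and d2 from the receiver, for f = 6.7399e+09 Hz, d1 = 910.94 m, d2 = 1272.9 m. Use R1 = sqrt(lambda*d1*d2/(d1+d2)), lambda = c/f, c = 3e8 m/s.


lambda = c / f = 3.0000e+08 / 6.7399e+09 = 0.04451105 m
R1 = sqrt(0.04451105 * 910.94 * 1272.9 / (910.94 + 1272.9)) = 4.861 m

4.861 m


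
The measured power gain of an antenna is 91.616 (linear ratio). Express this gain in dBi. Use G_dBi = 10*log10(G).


G_dBi = 10 * log10(91.616) = 19.62 dBi

19.62 dBi


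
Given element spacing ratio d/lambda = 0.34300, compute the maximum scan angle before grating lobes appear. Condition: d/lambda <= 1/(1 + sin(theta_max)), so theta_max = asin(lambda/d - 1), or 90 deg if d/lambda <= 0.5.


lambda/d - 1 = 1/0.34300 - 1 = 1.915452 >= 1
d/lambda <= 0.5, so the array can scan to endfire without grating lobes: theta_max = 90 deg

90 deg


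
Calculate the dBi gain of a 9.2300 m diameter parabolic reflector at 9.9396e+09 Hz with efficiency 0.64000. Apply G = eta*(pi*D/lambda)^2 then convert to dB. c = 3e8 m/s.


lambda = c / f = 3.0000e+08 / 9.9396e+09 = 0.03018230 m
G_linear = 0.64000 * (pi * 9.2300 / 0.03018230)^2 = 590715.6
G_dBi = 10 * log10(590715.6) = 57.71 dBi

57.71 dBi


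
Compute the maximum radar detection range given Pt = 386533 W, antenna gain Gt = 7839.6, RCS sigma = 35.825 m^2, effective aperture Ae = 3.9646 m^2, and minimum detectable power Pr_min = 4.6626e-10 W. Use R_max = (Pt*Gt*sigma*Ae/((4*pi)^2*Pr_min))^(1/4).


R^4 = 386533*7839.6*35.825*3.9646 / ((4*pi)^2 * 4.6626e-10) = 5.845453e+18
R_max = 5.845453e+18^0.25 = 49170 m

49170 m


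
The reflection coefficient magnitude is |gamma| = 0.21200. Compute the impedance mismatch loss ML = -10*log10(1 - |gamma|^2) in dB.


ML = -10 * log10(1 - 0.21200^2) = -10 * log10(0.955056) = 0.1997 dB

0.1997 dB


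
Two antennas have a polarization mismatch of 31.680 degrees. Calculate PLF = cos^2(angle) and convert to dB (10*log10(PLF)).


PLF_linear = cos^2(31.680 deg) = 0.7241916
PLF_dB = 10 * log10(0.7241916) = -1.401 dB

-1.401 dB


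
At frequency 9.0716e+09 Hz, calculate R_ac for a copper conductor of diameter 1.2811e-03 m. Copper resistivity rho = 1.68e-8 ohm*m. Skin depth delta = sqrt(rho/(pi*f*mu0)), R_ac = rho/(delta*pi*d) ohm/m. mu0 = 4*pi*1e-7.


delta = sqrt(1.68e-8 / (pi * 9.0716e+09 * 4*pi*1e-7)) = 6.849089e-07 m
R_ac = 1.68e-8 / (6.849089e-07 * pi * 1.2811e-03) = 6.095 ohm/m

6.095 ohm/m


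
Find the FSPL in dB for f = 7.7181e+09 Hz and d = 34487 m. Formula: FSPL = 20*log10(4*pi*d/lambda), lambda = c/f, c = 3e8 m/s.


lambda = c / f = 3.0000e+08 / 7.7181e+09 = 0.03886967 m
FSPL = 20 * log10(4*pi*34487/0.03886967) = 140.9 dB

140.9 dB


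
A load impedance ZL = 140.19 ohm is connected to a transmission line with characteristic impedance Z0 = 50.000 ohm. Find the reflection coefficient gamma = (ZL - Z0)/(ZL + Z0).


gamma = (140.19 - 50.000) / (140.19 + 50.000) = 0.4742

0.4742


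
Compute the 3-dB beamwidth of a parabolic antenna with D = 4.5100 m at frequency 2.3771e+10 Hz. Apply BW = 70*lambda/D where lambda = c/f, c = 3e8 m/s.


lambda = c / f = 3.0000e+08 / 2.3771e+10 = 0.01262042 m
BW = 70 * 0.01262042 / 4.5100 = 0.1959 deg

0.1959 deg


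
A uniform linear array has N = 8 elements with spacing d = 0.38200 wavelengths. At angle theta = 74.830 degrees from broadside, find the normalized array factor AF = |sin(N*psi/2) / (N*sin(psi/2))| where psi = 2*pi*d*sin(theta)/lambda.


psi = 2*pi*0.38200*sin(74.830 deg) = 2.316539 rad
AF = |sin(8*2.316539/2) / (8*sin(2.316539/2))| = 0.02155

0.02155


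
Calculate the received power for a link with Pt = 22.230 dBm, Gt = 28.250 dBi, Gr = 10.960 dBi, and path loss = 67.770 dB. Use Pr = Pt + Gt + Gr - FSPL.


Pr = 22.230 + 28.250 + 10.960 - 67.770 = -6.33 dBm

-6.33 dBm


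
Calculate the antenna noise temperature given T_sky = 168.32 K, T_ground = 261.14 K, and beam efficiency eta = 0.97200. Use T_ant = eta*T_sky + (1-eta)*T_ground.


T_ant = 0.97200 * 168.32 + (1 - 0.97200) * 261.14 = 170.9 K

170.9 K


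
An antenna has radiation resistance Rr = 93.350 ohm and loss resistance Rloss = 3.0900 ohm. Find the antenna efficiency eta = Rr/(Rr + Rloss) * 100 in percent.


eta = 93.350 / (93.350 + 3.0900) * 100 = 96.80%

96.80%


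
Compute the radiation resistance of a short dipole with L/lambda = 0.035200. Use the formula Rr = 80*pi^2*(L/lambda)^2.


Rr = 80 * pi^2 * (0.035200)^2 = 80 * 9.869604 * 1.239040e-03 = 0.9783 ohm

0.9783 ohm


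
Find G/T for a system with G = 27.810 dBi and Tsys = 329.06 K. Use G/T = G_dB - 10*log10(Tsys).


G/T = 27.810 - 10*log10(329.06) = 27.810 - 25.17275 = 2.637 dB/K

2.637 dB/K


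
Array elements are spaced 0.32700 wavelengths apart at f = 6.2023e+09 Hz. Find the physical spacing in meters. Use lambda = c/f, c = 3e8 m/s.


lambda = c / f = 3.0000e+08 / 6.2023e+09 = 0.04836915 m
d = 0.32700 * 0.04836915 = 0.01582 m

0.01582 m


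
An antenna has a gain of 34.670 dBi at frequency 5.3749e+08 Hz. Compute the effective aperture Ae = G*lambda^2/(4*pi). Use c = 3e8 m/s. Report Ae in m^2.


lambda = c / f = 3.0000e+08 / 5.3749e+08 = 0.5581499 m
G_linear = 10^(34.670/10) = 2930.893
Ae = G_linear * lambda^2 / (4*pi) = 2930.893 * 0.5581499^2 / (4*pi) = 72.66 m^2

72.66 m^2


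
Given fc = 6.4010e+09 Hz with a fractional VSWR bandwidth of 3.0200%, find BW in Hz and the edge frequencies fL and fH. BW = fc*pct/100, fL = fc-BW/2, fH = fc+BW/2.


BW = 6.4010e+09 * 3.0200/100 = 1.933102e+08 Hz
fL = 6.4010e+09 - 1.933102e+08/2 = 6.304e+09 Hz
fH = 6.4010e+09 + 1.933102e+08/2 = 6.498e+09 Hz

BW=1.933e+08 Hz, fL=6.304e+09 Hz, fH=6.498e+09 Hz


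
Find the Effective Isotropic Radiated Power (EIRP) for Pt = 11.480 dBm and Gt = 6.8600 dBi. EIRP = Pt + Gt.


EIRP = Pt + Gt = 11.480 + 6.8600 = 18.34 dBm

18.34 dBm


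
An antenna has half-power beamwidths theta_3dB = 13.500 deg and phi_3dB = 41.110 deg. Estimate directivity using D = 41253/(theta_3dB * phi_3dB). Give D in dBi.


D_linear = 41253 / (13.500 * 41.110) = 74.33174
D_dBi = 10 * log10(74.33174) = 18.71 dBi

18.71 dBi


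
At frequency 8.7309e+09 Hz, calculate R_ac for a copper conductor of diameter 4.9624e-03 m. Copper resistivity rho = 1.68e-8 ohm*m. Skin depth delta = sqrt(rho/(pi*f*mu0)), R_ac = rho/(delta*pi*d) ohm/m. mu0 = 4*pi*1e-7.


delta = sqrt(1.68e-8 / (pi * 8.7309e+09 * 4*pi*1e-7)) = 6.981444e-07 m
R_ac = 1.68e-8 / (6.981444e-07 * pi * 4.9624e-03) = 1.544 ohm/m

1.544 ohm/m


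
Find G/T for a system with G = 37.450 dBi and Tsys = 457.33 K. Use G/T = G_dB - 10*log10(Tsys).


G/T = 37.450 - 10*log10(457.33) = 37.450 - 26.60230 = 10.85 dB/K

10.85 dB/K


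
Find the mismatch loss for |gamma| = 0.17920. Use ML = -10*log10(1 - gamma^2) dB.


ML = -10 * log10(1 - 0.17920^2) = -10 * log10(0.96788736) = 0.1418 dB

0.1418 dB


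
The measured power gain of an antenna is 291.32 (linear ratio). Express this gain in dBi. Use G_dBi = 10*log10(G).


G_dBi = 10 * log10(291.32) = 24.64 dBi

24.64 dBi


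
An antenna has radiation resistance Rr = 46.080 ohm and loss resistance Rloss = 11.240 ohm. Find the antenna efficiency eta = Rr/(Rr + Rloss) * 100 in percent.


eta = 46.080 / (46.080 + 11.240) * 100 = 80.39%

80.39%


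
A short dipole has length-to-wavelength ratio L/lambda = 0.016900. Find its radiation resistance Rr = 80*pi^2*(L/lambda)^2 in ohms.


Rr = 80 * pi^2 * (0.016900)^2 = 80 * 9.869604 * 2.856100e-04 = 0.2255 ohm

0.2255 ohm


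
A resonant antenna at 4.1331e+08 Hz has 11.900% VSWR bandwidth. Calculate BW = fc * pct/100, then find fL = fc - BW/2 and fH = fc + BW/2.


BW = 4.1331e+08 * 11.900/100 = 4.918389e+07 Hz
fL = 4.1331e+08 - 4.918389e+07/2 = 3.887e+08 Hz
fH = 4.1331e+08 + 4.918389e+07/2 = 4.379e+08 Hz

BW=4.918e+07 Hz, fL=3.887e+08 Hz, fH=4.379e+08 Hz


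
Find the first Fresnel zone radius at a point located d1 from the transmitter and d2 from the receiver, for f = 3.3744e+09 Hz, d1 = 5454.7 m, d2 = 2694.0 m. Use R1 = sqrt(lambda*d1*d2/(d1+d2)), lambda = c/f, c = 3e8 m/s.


lambda = c / f = 3.0000e+08 / 3.3744e+09 = 0.08890469 m
R1 = sqrt(0.08890469 * 5454.7 * 2694.0 / (5454.7 + 2694.0)) = 12.66 m

12.66 m


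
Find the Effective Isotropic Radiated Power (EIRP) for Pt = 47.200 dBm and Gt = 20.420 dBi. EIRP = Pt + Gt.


EIRP = Pt + Gt = 47.200 + 20.420 = 67.62 dBm

67.62 dBm


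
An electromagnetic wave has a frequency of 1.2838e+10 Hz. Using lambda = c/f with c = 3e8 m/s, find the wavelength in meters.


lambda = c / f = 3.0000e+08 / 1.2838e+10 = 0.02337 m

0.02337 m


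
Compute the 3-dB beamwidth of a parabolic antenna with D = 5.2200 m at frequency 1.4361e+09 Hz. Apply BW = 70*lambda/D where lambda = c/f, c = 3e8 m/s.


lambda = c / f = 3.0000e+08 / 1.4361e+09 = 0.2088991 m
BW = 70 * 0.2088991 / 5.2200 = 2.801 deg

2.801 deg


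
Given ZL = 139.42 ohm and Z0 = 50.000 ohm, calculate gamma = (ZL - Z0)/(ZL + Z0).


gamma = (139.42 - 50.000) / (139.42 + 50.000) = 0.4721

0.4721


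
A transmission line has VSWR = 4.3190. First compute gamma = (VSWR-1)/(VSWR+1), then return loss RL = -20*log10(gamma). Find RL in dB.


gamma = (4.3190 - 1) / (4.3190 + 1) = 0.6239895
RL = -20 * log10(0.6239895) = 4.096 dB

4.096 dB


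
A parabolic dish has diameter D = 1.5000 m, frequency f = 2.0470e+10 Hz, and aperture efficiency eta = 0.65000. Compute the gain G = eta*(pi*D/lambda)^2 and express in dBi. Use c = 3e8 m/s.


lambda = c / f = 3.0000e+08 / 2.0470e+10 = 0.01465559 m
G_linear = 0.65000 * (pi * 1.5000 / 0.01465559)^2 = 67203.05
G_dBi = 10 * log10(67203.05) = 48.27 dBi

48.27 dBi


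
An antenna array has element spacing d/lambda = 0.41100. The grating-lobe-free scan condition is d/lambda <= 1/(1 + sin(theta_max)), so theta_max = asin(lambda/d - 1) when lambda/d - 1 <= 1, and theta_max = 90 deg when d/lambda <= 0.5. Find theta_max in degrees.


lambda/d - 1 = 1/0.41100 - 1 = 1.433090 >= 1
d/lambda <= 0.5, so the array can scan to endfire without grating lobes: theta_max = 90 deg

90 deg


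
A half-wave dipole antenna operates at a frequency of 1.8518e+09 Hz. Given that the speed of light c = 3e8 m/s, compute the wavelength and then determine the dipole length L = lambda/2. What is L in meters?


lambda = c / f = 3.0000e+08 / 1.8518e+09 = 0.1620045 m
L = lambda / 2 = 0.1620045 / 2 = 0.08100 m

0.08100 m


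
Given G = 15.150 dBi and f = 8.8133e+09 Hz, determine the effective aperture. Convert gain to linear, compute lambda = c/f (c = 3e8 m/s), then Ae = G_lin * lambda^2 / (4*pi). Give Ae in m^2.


lambda = c / f = 3.0000e+08 / 8.8133e+09 = 0.03403946 m
G_linear = 10^(15.150/10) = 32.73407
Ae = G_linear * lambda^2 / (4*pi) = 32.73407 * 0.03403946^2 / (4*pi) = 3.018e-03 m^2

3.018e-03 m^2


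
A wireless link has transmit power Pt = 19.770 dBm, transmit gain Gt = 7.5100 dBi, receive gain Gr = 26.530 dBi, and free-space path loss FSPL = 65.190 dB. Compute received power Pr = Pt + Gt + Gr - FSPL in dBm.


Pr = 19.770 + 7.5100 + 26.530 - 65.190 = -11.38 dBm

-11.38 dBm


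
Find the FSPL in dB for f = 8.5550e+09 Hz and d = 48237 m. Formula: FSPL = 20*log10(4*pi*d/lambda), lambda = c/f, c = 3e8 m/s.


lambda = c / f = 3.0000e+08 / 8.5550e+09 = 0.03506721 m
FSPL = 20 * log10(4*pi*48237/0.03506721) = 144.8 dB

144.8 dB


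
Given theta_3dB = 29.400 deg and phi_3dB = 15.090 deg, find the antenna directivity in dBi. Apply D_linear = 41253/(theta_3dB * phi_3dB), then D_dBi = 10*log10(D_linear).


D_linear = 41253 / (29.400 * 15.090) = 92.98630
D_dBi = 10 * log10(92.98630) = 19.68 dBi

19.68 dBi


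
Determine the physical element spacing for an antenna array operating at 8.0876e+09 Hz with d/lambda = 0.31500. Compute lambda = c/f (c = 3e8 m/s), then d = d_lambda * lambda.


lambda = c / f = 3.0000e+08 / 8.0876e+09 = 0.03709382 m
d = 0.31500 * 0.03709382 = 0.01168 m

0.01168 m


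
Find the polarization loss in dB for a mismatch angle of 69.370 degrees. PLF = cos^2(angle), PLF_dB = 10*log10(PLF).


PLF_linear = cos^2(69.370 deg) = 0.1241376
PLF_dB = 10 * log10(0.1241376) = -9.061 dB

-9.061 dB


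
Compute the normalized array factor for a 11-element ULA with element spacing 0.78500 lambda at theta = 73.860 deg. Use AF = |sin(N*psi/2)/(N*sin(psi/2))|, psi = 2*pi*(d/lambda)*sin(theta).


psi = 2*pi*0.78500*sin(73.860 deg) = 4.737895 rad
AF = |sin(11*4.737895/2) / (11*sin(4.737895/2))| = 0.1041

0.1041


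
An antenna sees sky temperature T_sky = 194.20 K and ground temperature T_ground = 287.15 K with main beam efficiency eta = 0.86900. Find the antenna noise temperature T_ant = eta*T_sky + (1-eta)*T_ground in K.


T_ant = 0.86900 * 194.20 + (1 - 0.86900) * 287.15 = 206.4 K

206.4 K


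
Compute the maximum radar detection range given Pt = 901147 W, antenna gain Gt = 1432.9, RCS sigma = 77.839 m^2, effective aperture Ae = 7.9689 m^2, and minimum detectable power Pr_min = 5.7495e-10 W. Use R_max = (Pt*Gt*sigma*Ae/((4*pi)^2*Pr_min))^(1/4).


R^4 = 901147*1432.9*77.839*7.9689 / ((4*pi)^2 * 5.7495e-10) = 8.821803e+18
R_max = 8.821803e+18^0.25 = 54499 m

54499 m


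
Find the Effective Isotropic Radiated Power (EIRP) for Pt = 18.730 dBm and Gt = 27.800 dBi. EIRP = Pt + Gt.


EIRP = Pt + Gt = 18.730 + 27.800 = 46.53 dBm

46.53 dBm


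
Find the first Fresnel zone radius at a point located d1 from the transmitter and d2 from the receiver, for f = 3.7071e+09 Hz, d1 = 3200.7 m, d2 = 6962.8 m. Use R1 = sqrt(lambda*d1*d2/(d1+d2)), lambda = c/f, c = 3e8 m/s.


lambda = c / f = 3.0000e+08 / 3.7071e+09 = 0.08092579 m
R1 = sqrt(0.08092579 * 3200.7 * 6962.8 / (3200.7 + 6962.8)) = 13.32 m

13.32 m


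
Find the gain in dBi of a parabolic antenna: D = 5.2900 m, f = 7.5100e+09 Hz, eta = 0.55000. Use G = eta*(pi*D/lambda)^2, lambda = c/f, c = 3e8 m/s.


lambda = c / f = 3.0000e+08 / 7.5100e+09 = 0.03994674 m
G_linear = 0.55000 * (pi * 5.2900 / 0.03994674)^2 = 95194.33
G_dBi = 10 * log10(95194.33) = 49.79 dBi

49.79 dBi


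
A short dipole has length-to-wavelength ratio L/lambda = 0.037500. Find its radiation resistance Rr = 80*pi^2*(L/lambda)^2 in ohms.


Rr = 80 * pi^2 * (0.037500)^2 = 80 * 9.869604 * 1.406250e-03 = 1.110 ohm

1.110 ohm


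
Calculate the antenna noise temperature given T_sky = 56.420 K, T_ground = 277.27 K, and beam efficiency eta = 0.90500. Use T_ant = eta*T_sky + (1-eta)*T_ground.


T_ant = 0.90500 * 56.420 + (1 - 0.90500) * 277.27 = 77.40 K

77.40 K


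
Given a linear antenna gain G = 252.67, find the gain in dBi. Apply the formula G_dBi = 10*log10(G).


G_dBi = 10 * log10(252.67) = 24.03 dBi

24.03 dBi


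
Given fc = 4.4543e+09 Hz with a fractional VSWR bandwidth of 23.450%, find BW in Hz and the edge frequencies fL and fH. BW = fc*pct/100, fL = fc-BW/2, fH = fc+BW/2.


BW = 4.4543e+09 * 23.450/100 = 1.044533e+09 Hz
fL = 4.4543e+09 - 1.044533e+09/2 = 3.932e+09 Hz
fH = 4.4543e+09 + 1.044533e+09/2 = 4.977e+09 Hz

BW=1.045e+09 Hz, fL=3.932e+09 Hz, fH=4.977e+09 Hz


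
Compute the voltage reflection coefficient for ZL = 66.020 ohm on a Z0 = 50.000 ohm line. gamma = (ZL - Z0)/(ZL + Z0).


gamma = (66.020 - 50.000) / (66.020 + 50.000) = 0.1381

0.1381


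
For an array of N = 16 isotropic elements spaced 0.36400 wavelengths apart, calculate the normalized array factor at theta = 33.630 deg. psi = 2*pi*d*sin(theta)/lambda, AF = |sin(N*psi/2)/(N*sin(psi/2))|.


psi = 2*pi*0.36400*sin(33.630 deg) = 1.266648 rad
AF = |sin(16*1.266648/2) / (16*sin(1.266648/2))| = 0.06871

0.06871


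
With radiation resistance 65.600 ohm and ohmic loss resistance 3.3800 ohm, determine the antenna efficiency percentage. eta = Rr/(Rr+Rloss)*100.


eta = 65.600 / (65.600 + 3.3800) * 100 = 95.10%

95.10%


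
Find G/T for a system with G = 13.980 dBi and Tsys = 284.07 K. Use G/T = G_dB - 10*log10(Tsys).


G/T = 13.980 - 10*log10(284.07) = 13.980 - 24.53425 = -10.55 dB/K

-10.55 dB/K


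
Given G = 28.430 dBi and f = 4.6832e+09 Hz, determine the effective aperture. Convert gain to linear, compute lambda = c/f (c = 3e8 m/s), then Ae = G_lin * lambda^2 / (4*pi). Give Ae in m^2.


lambda = c / f = 3.0000e+08 / 4.6832e+09 = 0.06405876 m
G_linear = 10^(28.430/10) = 696.6265
Ae = G_linear * lambda^2 / (4*pi) = 696.6265 * 0.06405876^2 / (4*pi) = 0.2275 m^2

0.2275 m^2


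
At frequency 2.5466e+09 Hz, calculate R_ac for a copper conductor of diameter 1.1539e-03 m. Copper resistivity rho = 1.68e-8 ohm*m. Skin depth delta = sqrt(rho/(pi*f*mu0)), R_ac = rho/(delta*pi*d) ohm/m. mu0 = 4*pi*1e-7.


delta = sqrt(1.68e-8 / (pi * 2.5466e+09 * 4*pi*1e-7)) = 1.292690e-06 m
R_ac = 1.68e-8 / (1.292690e-06 * pi * 1.1539e-03) = 3.585 ohm/m

3.585 ohm/m


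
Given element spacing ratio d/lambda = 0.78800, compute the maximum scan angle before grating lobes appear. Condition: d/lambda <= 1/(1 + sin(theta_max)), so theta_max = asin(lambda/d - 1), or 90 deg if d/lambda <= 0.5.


lambda/d - 1 = 1/0.78800 - 1 = 0.2690355
theta_max = asin(0.2690355) = 15.61 deg

15.61 deg


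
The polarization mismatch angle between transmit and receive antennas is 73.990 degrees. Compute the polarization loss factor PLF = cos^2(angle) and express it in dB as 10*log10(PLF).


PLF_linear = cos^2(73.990 deg) = 0.07606847
PLF_dB = 10 * log10(0.07606847) = -11.19 dB

-11.19 dB


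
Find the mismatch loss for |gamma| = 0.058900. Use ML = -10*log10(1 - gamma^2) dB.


ML = -10 * log10(1 - 0.058900^2) = -10 * log10(0.99653079) = 0.01509 dB

0.01509 dB


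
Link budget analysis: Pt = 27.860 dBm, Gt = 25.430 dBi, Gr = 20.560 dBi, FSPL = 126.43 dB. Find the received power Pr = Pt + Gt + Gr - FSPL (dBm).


Pr = 27.860 + 25.430 + 20.560 - 126.43 = -52.58 dBm

-52.58 dBm


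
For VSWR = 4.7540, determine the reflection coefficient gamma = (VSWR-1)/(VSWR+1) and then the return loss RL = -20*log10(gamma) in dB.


gamma = (4.7540 - 1) / (4.7540 + 1) = 0.6524157
RL = -20 * log10(0.6524157) = 3.710 dB

3.710 dB


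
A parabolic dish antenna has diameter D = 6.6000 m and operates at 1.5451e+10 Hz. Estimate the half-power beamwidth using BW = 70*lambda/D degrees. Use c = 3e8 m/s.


lambda = c / f = 3.0000e+08 / 1.5451e+10 = 0.01941622 m
BW = 70 * 0.01941622 / 6.6000 = 0.2059 deg

0.2059 deg


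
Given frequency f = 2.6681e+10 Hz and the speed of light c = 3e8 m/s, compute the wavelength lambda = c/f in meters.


lambda = c / f = 3.0000e+08 / 2.6681e+10 = 0.01124 m

0.01124 m


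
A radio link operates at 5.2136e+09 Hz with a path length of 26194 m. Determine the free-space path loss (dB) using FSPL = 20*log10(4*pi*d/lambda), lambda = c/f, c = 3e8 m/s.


lambda = c / f = 3.0000e+08 / 5.2136e+09 = 0.05754181 m
FSPL = 20 * log10(4*pi*26194/0.05754181) = 135.1 dB

135.1 dB


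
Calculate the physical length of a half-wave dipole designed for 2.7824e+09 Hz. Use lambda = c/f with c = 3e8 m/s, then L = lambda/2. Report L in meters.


lambda = c / f = 3.0000e+08 / 2.7824e+09 = 0.1078206 m
L = lambda / 2 = 0.1078206 / 2 = 0.05391 m

0.05391 m


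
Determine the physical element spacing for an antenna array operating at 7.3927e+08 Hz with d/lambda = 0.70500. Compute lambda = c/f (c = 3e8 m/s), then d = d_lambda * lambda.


lambda = c / f = 3.0000e+08 / 7.3927e+08 = 0.4058057 m
d = 0.70500 * 0.4058057 = 0.2861 m

0.2861 m


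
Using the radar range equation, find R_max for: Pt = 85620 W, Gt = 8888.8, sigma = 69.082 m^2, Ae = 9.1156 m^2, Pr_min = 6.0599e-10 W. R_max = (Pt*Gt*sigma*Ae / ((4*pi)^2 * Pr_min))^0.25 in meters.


R^4 = 85620*8888.8*69.082*9.1156 / ((4*pi)^2 * 6.0599e-10) = 5.008219e+18
R_max = 5.008219e+18^0.25 = 47307 m

47307 m


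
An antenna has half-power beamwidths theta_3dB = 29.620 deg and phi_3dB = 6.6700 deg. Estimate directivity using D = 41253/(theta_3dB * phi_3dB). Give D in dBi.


D_linear = 41253 / (29.620 * 6.6700) = 208.8068
D_dBi = 10 * log10(208.8068) = 23.20 dBi

23.20 dBi


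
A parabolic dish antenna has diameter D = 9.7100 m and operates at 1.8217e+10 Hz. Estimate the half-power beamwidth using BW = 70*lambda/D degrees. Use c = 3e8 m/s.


lambda = c / f = 3.0000e+08 / 1.8217e+10 = 0.01646813 m
BW = 70 * 0.01646813 / 9.7100 = 0.1187 deg

0.1187 deg


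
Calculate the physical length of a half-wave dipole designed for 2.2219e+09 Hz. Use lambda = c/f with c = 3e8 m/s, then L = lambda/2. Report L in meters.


lambda = c / f = 3.0000e+08 / 2.2219e+09 = 0.1350196 m
L = lambda / 2 = 0.1350196 / 2 = 0.06751 m

0.06751 m
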